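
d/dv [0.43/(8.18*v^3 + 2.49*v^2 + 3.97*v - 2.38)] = (-10.5522*v^2 - 2.1414*v - 1.7071)/(8.18*v^3 + 2.49*v^2 + 3.97*v - 2.38)^2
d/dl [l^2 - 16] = 2*l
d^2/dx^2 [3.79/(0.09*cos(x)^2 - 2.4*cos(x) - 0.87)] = (0.122796*(1 - cos(x)^2)^2 - 2.45592*cos(x)^3 + 23.078826*cos(x)^2 - 3.00168*cos(x) - 44.37711)/(-0.09*cos(x)^2 + 2.4*cos(x) + 0.87)^3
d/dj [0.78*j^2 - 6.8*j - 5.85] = 1.56*j - 6.8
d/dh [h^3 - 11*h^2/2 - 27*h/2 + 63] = 3*h^2 - 11*h - 27/2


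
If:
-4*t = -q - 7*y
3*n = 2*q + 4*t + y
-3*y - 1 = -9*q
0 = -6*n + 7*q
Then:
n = 56/423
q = 16/141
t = 23/564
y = 1/141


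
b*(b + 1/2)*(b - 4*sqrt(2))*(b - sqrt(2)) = b^4 - 5*sqrt(2)*b^3 + b^3/2 - 5*sqrt(2)*b^2/2 + 8*b^2 + 4*b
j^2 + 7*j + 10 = (j + 2)*(j + 5)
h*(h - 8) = h^2 - 8*h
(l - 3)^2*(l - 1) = l^3 - 7*l^2 + 15*l - 9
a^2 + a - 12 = (a - 3)*(a + 4)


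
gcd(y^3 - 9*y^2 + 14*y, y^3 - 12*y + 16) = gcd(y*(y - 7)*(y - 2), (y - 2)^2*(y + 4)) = y - 2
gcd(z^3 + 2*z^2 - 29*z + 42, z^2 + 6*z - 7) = z + 7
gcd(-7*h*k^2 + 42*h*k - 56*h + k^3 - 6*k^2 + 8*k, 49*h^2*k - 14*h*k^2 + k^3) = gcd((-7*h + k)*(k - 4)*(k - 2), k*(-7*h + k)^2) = 7*h - k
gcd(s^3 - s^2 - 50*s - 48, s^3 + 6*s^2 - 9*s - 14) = s + 1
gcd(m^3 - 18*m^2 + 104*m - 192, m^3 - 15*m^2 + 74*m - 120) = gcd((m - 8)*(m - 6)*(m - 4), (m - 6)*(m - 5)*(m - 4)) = m^2 - 10*m + 24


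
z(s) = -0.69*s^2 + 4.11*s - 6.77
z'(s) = 4.11 - 1.38*s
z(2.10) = -1.18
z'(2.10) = 1.21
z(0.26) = -5.75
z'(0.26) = 3.75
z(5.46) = -4.90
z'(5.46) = -3.42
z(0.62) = -4.49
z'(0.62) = 3.25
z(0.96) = -3.46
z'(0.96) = 2.79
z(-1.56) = -14.86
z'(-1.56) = 6.26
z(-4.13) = -35.51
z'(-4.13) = 9.81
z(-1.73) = -15.95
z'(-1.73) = 6.50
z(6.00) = -6.95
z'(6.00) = -4.17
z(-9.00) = -99.65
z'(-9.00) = 16.53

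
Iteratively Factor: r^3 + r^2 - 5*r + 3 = (r + 3)*(r^2 - 2*r + 1) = (r - 1)*(r + 3)*(r - 1)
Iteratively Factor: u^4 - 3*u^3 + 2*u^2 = (u)*(u^3 - 3*u^2 + 2*u) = u*(u - 1)*(u^2 - 2*u) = u*(u - 2)*(u - 1)*(u)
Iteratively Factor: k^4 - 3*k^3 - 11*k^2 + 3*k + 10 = (k - 1)*(k^3 - 2*k^2 - 13*k - 10) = (k - 5)*(k - 1)*(k^2 + 3*k + 2) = (k - 5)*(k - 1)*(k + 1)*(k + 2)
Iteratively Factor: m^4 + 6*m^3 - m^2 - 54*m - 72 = (m + 4)*(m^3 + 2*m^2 - 9*m - 18) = (m - 3)*(m + 4)*(m^2 + 5*m + 6) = (m - 3)*(m + 2)*(m + 4)*(m + 3)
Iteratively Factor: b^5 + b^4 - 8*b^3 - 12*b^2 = (b + 2)*(b^4 - b^3 - 6*b^2) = b*(b + 2)*(b^3 - b^2 - 6*b) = b*(b + 2)^2*(b^2 - 3*b) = b^2*(b + 2)^2*(b - 3)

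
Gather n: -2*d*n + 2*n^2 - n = 2*n^2 + n*(-2*d - 1)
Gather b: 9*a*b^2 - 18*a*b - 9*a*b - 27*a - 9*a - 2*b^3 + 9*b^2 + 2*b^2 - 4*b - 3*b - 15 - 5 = -36*a - 2*b^3 + b^2*(9*a + 11) + b*(-27*a - 7) - 20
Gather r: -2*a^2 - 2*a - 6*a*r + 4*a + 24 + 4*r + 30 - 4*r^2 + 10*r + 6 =-2*a^2 + 2*a - 4*r^2 + r*(14 - 6*a) + 60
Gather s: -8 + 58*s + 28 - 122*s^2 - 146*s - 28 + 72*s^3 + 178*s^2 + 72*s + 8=72*s^3 + 56*s^2 - 16*s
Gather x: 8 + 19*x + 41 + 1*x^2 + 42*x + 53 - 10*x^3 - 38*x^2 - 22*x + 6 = -10*x^3 - 37*x^2 + 39*x + 108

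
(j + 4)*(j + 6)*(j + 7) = j^3 + 17*j^2 + 94*j + 168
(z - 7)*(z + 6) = z^2 - z - 42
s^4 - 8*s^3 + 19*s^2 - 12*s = s*(s - 4)*(s - 3)*(s - 1)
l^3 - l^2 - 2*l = l*(l - 2)*(l + 1)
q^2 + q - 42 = (q - 6)*(q + 7)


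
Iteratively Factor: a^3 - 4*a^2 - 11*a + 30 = (a + 3)*(a^2 - 7*a + 10) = (a - 2)*(a + 3)*(a - 5)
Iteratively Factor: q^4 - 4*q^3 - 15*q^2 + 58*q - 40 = (q - 2)*(q^3 - 2*q^2 - 19*q + 20) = (q - 2)*(q + 4)*(q^2 - 6*q + 5) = (q - 5)*(q - 2)*(q + 4)*(q - 1)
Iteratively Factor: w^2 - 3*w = (w)*(w - 3)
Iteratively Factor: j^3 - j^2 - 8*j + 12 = (j - 2)*(j^2 + j - 6) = (j - 2)*(j + 3)*(j - 2)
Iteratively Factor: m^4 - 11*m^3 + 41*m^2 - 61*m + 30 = (m - 1)*(m^3 - 10*m^2 + 31*m - 30) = (m - 3)*(m - 1)*(m^2 - 7*m + 10) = (m - 5)*(m - 3)*(m - 1)*(m - 2)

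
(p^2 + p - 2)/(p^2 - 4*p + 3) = (p + 2)/(p - 3)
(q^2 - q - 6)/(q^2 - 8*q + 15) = (q + 2)/(q - 5)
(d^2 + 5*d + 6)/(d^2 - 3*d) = (d^2 + 5*d + 6)/(d*(d - 3))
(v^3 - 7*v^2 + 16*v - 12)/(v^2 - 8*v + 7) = (v^3 - 7*v^2 + 16*v - 12)/(v^2 - 8*v + 7)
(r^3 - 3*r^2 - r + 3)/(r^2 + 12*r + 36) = (r^3 - 3*r^2 - r + 3)/(r^2 + 12*r + 36)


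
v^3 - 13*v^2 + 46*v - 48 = (v - 8)*(v - 3)*(v - 2)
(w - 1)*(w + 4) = w^2 + 3*w - 4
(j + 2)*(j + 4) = j^2 + 6*j + 8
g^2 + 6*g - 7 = (g - 1)*(g + 7)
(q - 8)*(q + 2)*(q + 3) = q^3 - 3*q^2 - 34*q - 48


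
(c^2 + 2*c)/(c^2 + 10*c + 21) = c*(c + 2)/(c^2 + 10*c + 21)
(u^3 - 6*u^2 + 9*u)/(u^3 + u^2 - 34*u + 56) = u*(u^2 - 6*u + 9)/(u^3 + u^2 - 34*u + 56)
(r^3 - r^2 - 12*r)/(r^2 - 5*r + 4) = r*(r + 3)/(r - 1)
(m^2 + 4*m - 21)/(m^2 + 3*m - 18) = (m + 7)/(m + 6)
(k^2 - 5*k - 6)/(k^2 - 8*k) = (k^2 - 5*k - 6)/(k*(k - 8))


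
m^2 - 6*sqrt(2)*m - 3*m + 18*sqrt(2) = (m - 3)*(m - 6*sqrt(2))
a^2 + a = a*(a + 1)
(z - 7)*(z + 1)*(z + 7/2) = z^3 - 5*z^2/2 - 28*z - 49/2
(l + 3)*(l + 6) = l^2 + 9*l + 18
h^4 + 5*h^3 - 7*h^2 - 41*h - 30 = (h - 3)*(h + 1)*(h + 2)*(h + 5)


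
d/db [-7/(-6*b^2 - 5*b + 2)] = 7*(-12*b - 5)/(6*b^2 + 5*b - 2)^2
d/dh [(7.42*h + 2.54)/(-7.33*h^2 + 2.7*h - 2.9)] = (54.3886*h^2 + 37.2364*h - 28.376)/(53.7289*h^4 - 39.582*h^3 + 49.804*h^2 - 15.66*h + 8.41)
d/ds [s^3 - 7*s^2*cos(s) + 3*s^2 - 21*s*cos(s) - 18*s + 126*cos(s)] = 7*s^2*sin(s) + 3*s^2 + 21*s*sin(s) - 14*s*cos(s) + 6*s - 126*sin(s) - 21*cos(s) - 18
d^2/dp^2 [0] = 0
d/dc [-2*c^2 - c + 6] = -4*c - 1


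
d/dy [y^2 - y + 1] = 2*y - 1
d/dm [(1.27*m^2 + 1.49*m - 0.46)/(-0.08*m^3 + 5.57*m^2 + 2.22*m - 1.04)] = (0.1016*m^4 + 0.2384*m^3 - 5.5903*m^2 + 2.4828*m - 0.5284)/(0.0064*m^6 - 0.8912*m^5 + 30.6697*m^4 + 24.8972*m^3 - 6.6572*m^2 - 4.6176*m + 1.0816)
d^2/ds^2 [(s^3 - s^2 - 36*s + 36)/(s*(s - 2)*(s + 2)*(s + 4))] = 2*(s^9 - 3*s^8 - 216*s^7 - 684*s^6 + 960*s^5 + 1968*s^4 - 8320*s^3 - 5184*s^2 + 6912*s + 9216)/(s^3*(s^9 + 12*s^8 + 36*s^7 - 80*s^6 - 528*s^5 - 192*s^4 + 2240*s^3 + 2304*s^2 - 3072*s - 4096))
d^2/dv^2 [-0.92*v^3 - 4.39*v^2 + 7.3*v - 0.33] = -5.52*v - 8.78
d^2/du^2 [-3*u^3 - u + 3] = -18*u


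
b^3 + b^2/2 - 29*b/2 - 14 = (b - 4)*(b + 1)*(b + 7/2)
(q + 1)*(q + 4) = q^2 + 5*q + 4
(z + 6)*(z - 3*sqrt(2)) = z^2 - 3*sqrt(2)*z + 6*z - 18*sqrt(2)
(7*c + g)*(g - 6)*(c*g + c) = 7*c^2*g^2 - 35*c^2*g - 42*c^2 + c*g^3 - 5*c*g^2 - 6*c*g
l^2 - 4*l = l*(l - 4)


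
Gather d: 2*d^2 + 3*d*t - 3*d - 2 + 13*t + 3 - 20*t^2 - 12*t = 2*d^2 + d*(3*t - 3) - 20*t^2 + t + 1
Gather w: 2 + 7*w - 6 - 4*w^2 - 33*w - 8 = -4*w^2 - 26*w - 12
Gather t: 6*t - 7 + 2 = 6*t - 5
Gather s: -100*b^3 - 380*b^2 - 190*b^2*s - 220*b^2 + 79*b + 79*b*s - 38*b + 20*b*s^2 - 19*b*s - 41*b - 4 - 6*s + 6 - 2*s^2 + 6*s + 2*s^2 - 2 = -100*b^3 - 600*b^2 + 20*b*s^2 + s*(-190*b^2 + 60*b)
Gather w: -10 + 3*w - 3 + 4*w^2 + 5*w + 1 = 4*w^2 + 8*w - 12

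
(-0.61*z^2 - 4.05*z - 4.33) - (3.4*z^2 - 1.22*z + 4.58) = -4.01*z^2 - 2.83*z - 8.91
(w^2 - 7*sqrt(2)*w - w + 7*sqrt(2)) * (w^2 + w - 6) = w^4 - 7*sqrt(2)*w^3 - 7*w^2 + 6*w + 49*sqrt(2)*w - 42*sqrt(2)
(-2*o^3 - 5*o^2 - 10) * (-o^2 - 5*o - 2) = 2*o^5 + 15*o^4 + 29*o^3 + 20*o^2 + 50*o + 20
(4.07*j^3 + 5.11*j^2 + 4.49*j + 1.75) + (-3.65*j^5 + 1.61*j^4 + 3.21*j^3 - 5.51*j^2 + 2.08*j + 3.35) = -3.65*j^5 + 1.61*j^4 + 7.28*j^3 - 0.399999999999999*j^2 + 6.57*j + 5.1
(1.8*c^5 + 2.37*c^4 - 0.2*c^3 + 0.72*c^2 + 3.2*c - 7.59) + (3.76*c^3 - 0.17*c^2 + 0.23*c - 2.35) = 1.8*c^5 + 2.37*c^4 + 3.56*c^3 + 0.55*c^2 + 3.43*c - 9.94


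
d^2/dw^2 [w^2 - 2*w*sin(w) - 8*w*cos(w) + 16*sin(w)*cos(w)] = 2*w*sin(w) + 8*w*cos(w) + 16*sin(w) - 32*sin(2*w) - 4*cos(w) + 2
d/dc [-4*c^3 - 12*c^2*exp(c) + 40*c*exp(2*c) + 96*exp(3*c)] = -12*c^2*exp(c) - 12*c^2 + 80*c*exp(2*c) - 24*c*exp(c) + 288*exp(3*c) + 40*exp(2*c)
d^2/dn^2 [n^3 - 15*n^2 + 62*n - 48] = 6*n - 30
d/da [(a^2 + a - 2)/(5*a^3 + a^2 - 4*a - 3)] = ((2*a + 1)*(5*a^3 + a^2 - 4*a - 3) - (a^2 + a - 2)*(15*a^2 + 2*a - 4))/(5*a^3 + a^2 - 4*a - 3)^2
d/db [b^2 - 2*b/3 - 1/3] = 2*b - 2/3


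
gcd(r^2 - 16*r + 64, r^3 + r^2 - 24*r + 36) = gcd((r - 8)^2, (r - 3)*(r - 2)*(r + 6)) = 1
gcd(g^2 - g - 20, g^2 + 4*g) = g + 4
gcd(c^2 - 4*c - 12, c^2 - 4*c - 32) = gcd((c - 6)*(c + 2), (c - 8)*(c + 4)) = 1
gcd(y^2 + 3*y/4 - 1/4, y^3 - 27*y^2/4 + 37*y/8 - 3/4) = y - 1/4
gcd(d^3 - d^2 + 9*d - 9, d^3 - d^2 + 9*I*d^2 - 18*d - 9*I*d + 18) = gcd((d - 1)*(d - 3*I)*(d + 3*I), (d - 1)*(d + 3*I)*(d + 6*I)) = d^2 + d*(-1 + 3*I) - 3*I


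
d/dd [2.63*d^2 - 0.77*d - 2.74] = 5.26*d - 0.77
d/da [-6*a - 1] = -6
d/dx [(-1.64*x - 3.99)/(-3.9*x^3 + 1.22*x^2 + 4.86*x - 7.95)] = (-12.792*x^3 - 44.6822*x^2 + 9.7356*x + 32.4294)/(15.21*x^6 - 9.516*x^5 - 36.4196*x^4 + 73.8684*x^3 + 4.2216*x^2 - 77.274*x + 63.2025)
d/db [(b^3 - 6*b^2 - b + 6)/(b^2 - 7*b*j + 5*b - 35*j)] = (-(2*b - 7*j + 5)*(b^3 - 6*b^2 - b + 6) + (3*b^2 - 12*b - 1)*(b^2 - 7*b*j + 5*b - 35*j))/(b^2 - 7*b*j + 5*b - 35*j)^2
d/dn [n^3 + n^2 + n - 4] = 3*n^2 + 2*n + 1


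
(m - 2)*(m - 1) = m^2 - 3*m + 2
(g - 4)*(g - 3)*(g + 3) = g^3 - 4*g^2 - 9*g + 36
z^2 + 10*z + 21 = (z + 3)*(z + 7)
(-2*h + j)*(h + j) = -2*h^2 - h*j + j^2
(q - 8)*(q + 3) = q^2 - 5*q - 24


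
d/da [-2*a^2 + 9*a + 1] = 9 - 4*a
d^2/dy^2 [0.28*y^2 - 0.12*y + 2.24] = 0.560000000000000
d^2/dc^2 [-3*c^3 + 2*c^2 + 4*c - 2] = 4 - 18*c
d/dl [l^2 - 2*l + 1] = 2*l - 2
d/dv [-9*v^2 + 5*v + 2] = 5 - 18*v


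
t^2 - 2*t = t*(t - 2)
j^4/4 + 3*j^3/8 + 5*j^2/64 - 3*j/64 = j*(j/4 + 1/4)*(j - 1/4)*(j + 3/4)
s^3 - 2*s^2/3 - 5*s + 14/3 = (s - 2)*(s - 1)*(s + 7/3)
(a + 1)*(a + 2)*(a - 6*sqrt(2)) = a^3 - 6*sqrt(2)*a^2 + 3*a^2 - 18*sqrt(2)*a + 2*a - 12*sqrt(2)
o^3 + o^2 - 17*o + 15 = (o - 3)*(o - 1)*(o + 5)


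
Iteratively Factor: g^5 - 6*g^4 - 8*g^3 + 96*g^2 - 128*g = (g - 2)*(g^4 - 4*g^3 - 16*g^2 + 64*g) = g*(g - 2)*(g^3 - 4*g^2 - 16*g + 64) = g*(g - 2)*(g + 4)*(g^2 - 8*g + 16) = g*(g - 4)*(g - 2)*(g + 4)*(g - 4)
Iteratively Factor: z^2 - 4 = (z + 2)*(z - 2)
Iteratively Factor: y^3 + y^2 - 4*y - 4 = (y + 2)*(y^2 - y - 2) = (y - 2)*(y + 2)*(y + 1)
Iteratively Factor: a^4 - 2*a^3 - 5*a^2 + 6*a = (a - 3)*(a^3 + a^2 - 2*a) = (a - 3)*(a + 2)*(a^2 - a) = (a - 3)*(a - 1)*(a + 2)*(a)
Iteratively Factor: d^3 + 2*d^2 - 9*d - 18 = (d + 3)*(d^2 - d - 6) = (d - 3)*(d + 3)*(d + 2)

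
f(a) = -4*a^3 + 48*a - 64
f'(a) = 48 - 12*a^2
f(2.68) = -12.36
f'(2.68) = -38.19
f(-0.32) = -79.23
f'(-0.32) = 46.77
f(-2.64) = -117.12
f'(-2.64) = -35.64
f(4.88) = -294.62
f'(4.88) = -237.77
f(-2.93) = -104.02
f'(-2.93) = -55.02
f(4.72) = -258.06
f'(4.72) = -219.34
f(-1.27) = -116.77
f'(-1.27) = 28.65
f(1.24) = -12.11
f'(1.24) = 29.55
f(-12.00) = 6272.00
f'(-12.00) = -1680.00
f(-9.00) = 2420.00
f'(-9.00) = -924.00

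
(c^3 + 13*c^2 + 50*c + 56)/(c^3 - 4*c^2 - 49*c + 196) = (c^2 + 6*c + 8)/(c^2 - 11*c + 28)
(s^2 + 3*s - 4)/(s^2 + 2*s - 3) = (s + 4)/(s + 3)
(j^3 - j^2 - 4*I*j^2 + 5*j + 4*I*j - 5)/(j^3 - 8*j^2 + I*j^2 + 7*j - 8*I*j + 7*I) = (j - 5*I)/(j - 7)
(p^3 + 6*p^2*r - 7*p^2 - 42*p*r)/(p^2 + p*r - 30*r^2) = p*(p - 7)/(p - 5*r)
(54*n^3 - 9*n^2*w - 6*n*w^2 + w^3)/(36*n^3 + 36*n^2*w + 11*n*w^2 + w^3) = (18*n^2 - 9*n*w + w^2)/(12*n^2 + 8*n*w + w^2)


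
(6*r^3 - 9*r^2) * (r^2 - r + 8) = 6*r^5 - 15*r^4 + 57*r^3 - 72*r^2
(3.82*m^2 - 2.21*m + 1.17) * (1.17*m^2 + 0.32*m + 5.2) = 4.4694*m^4 - 1.3633*m^3 + 20.5257*m^2 - 11.1176*m + 6.084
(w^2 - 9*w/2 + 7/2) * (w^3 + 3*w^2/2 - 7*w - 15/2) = w^5 - 3*w^4 - 41*w^3/4 + 117*w^2/4 + 37*w/4 - 105/4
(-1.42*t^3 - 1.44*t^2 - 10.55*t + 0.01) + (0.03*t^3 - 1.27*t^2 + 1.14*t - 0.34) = -1.39*t^3 - 2.71*t^2 - 9.41*t - 0.33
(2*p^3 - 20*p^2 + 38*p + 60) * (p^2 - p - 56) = 2*p^5 - 22*p^4 - 54*p^3 + 1142*p^2 - 2188*p - 3360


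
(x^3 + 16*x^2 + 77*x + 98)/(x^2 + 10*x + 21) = (x^2 + 9*x + 14)/(x + 3)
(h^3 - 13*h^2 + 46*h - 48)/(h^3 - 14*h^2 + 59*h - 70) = (h^2 - 11*h + 24)/(h^2 - 12*h + 35)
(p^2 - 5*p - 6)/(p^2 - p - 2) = (p - 6)/(p - 2)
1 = 1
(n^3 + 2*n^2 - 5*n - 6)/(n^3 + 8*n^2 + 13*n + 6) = (n^2 + n - 6)/(n^2 + 7*n + 6)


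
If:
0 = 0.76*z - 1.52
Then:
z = 2.00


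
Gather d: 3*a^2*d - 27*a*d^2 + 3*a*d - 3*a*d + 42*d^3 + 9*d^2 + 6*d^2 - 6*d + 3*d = 42*d^3 + d^2*(15 - 27*a) + d*(3*a^2 - 3)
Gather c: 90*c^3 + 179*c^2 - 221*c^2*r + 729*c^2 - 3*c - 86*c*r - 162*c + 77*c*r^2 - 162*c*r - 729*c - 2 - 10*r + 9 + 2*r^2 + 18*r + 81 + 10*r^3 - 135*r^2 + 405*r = 90*c^3 + c^2*(908 - 221*r) + c*(77*r^2 - 248*r - 894) + 10*r^3 - 133*r^2 + 413*r + 88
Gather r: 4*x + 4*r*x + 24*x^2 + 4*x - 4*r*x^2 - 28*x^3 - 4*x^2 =r*(-4*x^2 + 4*x) - 28*x^3 + 20*x^2 + 8*x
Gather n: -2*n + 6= 6 - 2*n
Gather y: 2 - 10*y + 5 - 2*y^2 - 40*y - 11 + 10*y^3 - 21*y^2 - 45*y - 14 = 10*y^3 - 23*y^2 - 95*y - 18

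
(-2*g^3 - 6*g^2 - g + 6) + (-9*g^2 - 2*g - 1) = -2*g^3 - 15*g^2 - 3*g + 5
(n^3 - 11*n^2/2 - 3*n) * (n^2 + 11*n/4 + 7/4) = n^5 - 11*n^4/4 - 131*n^3/8 - 143*n^2/8 - 21*n/4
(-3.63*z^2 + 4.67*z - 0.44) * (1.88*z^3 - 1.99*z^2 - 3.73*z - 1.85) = -6.8244*z^5 + 16.0033*z^4 + 3.4194*z^3 - 9.828*z^2 - 6.9983*z + 0.814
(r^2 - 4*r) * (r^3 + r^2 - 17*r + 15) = r^5 - 3*r^4 - 21*r^3 + 83*r^2 - 60*r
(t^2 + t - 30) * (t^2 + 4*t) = t^4 + 5*t^3 - 26*t^2 - 120*t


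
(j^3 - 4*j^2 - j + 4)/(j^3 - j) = (j - 4)/j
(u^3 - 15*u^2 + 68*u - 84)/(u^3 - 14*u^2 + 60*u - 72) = (u - 7)/(u - 6)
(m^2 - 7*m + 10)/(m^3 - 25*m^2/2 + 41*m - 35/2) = 2*(m - 2)/(2*m^2 - 15*m + 7)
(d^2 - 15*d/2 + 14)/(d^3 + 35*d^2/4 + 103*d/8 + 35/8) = 4*(2*d^2 - 15*d + 28)/(8*d^3 + 70*d^2 + 103*d + 35)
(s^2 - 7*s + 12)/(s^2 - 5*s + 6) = (s - 4)/(s - 2)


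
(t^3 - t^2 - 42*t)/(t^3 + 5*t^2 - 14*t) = (t^2 - t - 42)/(t^2 + 5*t - 14)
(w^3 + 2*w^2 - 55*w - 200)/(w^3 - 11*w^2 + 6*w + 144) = (w^2 + 10*w + 25)/(w^2 - 3*w - 18)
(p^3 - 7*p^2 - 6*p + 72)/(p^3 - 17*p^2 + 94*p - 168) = (p + 3)/(p - 7)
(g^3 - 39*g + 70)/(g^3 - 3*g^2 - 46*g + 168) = (g^2 - 7*g + 10)/(g^2 - 10*g + 24)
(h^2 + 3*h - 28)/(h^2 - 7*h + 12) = (h + 7)/(h - 3)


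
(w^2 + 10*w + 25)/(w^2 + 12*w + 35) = (w + 5)/(w + 7)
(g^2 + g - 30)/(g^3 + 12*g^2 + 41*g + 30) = (g - 5)/(g^2 + 6*g + 5)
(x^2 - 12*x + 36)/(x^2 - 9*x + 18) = (x - 6)/(x - 3)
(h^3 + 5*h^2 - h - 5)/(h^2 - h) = h + 6 + 5/h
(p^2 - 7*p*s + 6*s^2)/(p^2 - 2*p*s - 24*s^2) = (p - s)/(p + 4*s)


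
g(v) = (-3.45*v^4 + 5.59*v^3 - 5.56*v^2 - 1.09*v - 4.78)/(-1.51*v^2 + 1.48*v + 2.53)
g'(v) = (3.02*v - 1.48)*(-3.45*v^4 + 5.59*v^3 - 5.56*v^2 - 1.09*v - 4.78)/(-1.51*v^2 + 1.48*v + 2.53)^2 + (-13.8*v^3 + 16.77*v^2 - 11.12*v - 1.09)/(-1.51*v^2 + 1.48*v + 2.53)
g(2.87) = 27.50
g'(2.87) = 4.15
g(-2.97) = 30.65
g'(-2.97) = -14.56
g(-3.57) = 40.30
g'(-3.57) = -17.55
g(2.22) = 35.20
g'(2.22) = -55.20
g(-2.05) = 19.71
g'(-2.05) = -8.74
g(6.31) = 89.07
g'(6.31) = 27.05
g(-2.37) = 22.91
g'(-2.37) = -11.13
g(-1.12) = 23.31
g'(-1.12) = 60.24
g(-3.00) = 31.09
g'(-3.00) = -14.72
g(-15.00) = 541.88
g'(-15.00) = -70.02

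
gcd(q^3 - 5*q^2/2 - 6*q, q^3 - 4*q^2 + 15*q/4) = q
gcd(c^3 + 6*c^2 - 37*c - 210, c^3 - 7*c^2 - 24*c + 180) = c^2 - c - 30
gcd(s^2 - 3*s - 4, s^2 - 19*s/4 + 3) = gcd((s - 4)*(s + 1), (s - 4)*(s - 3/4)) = s - 4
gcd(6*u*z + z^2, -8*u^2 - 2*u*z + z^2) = 1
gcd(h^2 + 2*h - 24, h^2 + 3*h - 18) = h + 6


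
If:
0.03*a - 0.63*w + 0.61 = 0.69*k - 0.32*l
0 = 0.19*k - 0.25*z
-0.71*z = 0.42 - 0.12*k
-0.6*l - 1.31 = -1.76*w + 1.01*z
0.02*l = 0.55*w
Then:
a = -33.35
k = -1.00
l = -1.01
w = -0.04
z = -0.76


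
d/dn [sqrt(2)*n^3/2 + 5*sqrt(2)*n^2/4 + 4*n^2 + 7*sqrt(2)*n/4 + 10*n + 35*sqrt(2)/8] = 3*sqrt(2)*n^2/2 + 5*sqrt(2)*n/2 + 8*n + 7*sqrt(2)/4 + 10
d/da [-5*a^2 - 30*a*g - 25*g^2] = -10*a - 30*g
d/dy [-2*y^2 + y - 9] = 1 - 4*y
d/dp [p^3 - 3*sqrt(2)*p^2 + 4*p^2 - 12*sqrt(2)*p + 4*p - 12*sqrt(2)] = 3*p^2 - 6*sqrt(2)*p + 8*p - 12*sqrt(2) + 4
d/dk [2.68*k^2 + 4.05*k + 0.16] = 5.36*k + 4.05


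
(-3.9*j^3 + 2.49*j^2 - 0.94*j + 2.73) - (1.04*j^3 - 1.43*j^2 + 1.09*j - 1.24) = -4.94*j^3 + 3.92*j^2 - 2.03*j + 3.97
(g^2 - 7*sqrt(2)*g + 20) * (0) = 0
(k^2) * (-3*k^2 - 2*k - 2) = -3*k^4 - 2*k^3 - 2*k^2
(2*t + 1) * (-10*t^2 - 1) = -20*t^3 - 10*t^2 - 2*t - 1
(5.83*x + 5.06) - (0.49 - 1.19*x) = 7.02*x + 4.57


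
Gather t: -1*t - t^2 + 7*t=-t^2 + 6*t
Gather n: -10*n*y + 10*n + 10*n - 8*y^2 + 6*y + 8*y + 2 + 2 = n*(20 - 10*y) - 8*y^2 + 14*y + 4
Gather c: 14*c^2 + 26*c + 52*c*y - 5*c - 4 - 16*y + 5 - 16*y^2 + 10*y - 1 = 14*c^2 + c*(52*y + 21) - 16*y^2 - 6*y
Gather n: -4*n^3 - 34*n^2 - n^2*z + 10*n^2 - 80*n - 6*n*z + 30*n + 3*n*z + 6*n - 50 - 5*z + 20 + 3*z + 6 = -4*n^3 + n^2*(-z - 24) + n*(-3*z - 44) - 2*z - 24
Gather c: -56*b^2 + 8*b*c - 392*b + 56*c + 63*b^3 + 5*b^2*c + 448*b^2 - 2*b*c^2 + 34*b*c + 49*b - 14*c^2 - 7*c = 63*b^3 + 392*b^2 - 343*b + c^2*(-2*b - 14) + c*(5*b^2 + 42*b + 49)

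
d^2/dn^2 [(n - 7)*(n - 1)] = 2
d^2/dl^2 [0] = 0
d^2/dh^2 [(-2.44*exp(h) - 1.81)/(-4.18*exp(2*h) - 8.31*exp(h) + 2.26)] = (42.6326559999999*exp(4*h) + 41.7448239999999*exp(3*h) + 326.916546*exp(2*h) + 239.211037*exp(h) + 46.45543)*exp(h)/(73.034632*exp(6*h) + 435.586932*exp(5*h) + 747.500622*exp(4*h) + 102.838743*exp(3*h) - 404.151054*exp(2*h) + 127.332468*exp(h) - 11.543176)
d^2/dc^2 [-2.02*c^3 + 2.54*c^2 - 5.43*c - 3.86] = 5.08 - 12.12*c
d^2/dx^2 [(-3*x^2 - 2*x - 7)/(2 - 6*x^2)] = 6*(3*x^3 + 36*x^2 + 3*x + 4)/(27*x^6 - 27*x^4 + 9*x^2 - 1)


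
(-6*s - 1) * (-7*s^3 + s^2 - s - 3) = 42*s^4 + s^3 + 5*s^2 + 19*s + 3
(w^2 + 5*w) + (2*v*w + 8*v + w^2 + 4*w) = 2*v*w + 8*v + 2*w^2 + 9*w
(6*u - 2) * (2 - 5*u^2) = -30*u^3 + 10*u^2 + 12*u - 4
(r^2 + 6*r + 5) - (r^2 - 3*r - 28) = 9*r + 33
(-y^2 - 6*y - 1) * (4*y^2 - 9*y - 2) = -4*y^4 - 15*y^3 + 52*y^2 + 21*y + 2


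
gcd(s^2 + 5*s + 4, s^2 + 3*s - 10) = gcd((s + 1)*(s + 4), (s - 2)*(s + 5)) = 1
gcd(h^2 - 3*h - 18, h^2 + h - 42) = h - 6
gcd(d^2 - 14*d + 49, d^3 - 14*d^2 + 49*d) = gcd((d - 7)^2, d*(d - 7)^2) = d^2 - 14*d + 49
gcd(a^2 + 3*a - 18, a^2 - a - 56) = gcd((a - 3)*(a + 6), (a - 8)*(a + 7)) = 1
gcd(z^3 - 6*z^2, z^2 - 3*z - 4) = 1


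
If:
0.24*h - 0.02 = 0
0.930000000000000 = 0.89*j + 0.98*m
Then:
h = 0.08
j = 1.04494382022472 - 1.10112359550562*m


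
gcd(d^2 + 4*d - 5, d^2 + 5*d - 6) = d - 1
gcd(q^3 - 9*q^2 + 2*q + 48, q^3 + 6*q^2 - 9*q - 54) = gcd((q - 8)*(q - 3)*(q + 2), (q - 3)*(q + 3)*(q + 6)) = q - 3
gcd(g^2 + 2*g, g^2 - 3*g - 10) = g + 2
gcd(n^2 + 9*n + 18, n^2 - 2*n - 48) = n + 6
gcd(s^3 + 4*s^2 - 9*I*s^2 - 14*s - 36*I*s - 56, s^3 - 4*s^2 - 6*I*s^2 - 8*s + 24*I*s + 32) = s - 2*I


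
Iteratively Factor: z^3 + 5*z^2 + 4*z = (z)*(z^2 + 5*z + 4) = z*(z + 4)*(z + 1)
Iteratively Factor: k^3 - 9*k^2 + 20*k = (k - 4)*(k^2 - 5*k) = k*(k - 4)*(k - 5)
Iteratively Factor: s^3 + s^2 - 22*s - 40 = (s + 4)*(s^2 - 3*s - 10) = (s + 2)*(s + 4)*(s - 5)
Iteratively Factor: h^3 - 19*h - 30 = (h - 5)*(h^2 + 5*h + 6) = (h - 5)*(h + 2)*(h + 3)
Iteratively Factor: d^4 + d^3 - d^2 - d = (d + 1)*(d^3 - d) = (d - 1)*(d + 1)*(d^2 + d) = (d - 1)*(d + 1)^2*(d)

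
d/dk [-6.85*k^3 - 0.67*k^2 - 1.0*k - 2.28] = -20.55*k^2 - 1.34*k - 1.0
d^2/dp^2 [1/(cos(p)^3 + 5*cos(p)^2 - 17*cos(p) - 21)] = ((-65*cos(p) + 40*cos(2*p) + 9*cos(3*p))*(cos(p)^3 + 5*cos(p)^2 - 17*cos(p) - 21)/4 + 2*(3*cos(p)^2 + 10*cos(p) - 17)^2*sin(p)^2)/(cos(p)^3 + 5*cos(p)^2 - 17*cos(p) - 21)^3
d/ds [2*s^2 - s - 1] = 4*s - 1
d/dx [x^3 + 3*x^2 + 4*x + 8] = 3*x^2 + 6*x + 4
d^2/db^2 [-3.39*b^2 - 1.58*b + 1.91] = -6.78000000000000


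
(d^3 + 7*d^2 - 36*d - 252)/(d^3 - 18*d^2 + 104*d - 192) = (d^2 + 13*d + 42)/(d^2 - 12*d + 32)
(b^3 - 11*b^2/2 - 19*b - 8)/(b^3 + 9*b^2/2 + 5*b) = (2*b^2 - 15*b - 8)/(b*(2*b + 5))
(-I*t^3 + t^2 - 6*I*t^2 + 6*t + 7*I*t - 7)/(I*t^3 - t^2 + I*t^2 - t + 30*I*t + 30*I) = (-t^3 - t^2*(6 + I) + t*(7 - 6*I) + 7*I)/(t^3 + t^2*(1 + I) + t*(30 + I) + 30)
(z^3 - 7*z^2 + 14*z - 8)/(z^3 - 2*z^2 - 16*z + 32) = (z - 1)/(z + 4)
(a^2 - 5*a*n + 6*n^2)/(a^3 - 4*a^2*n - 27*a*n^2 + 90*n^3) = (a - 2*n)/(a^2 - a*n - 30*n^2)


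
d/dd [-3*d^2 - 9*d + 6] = -6*d - 9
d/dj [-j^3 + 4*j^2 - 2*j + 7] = -3*j^2 + 8*j - 2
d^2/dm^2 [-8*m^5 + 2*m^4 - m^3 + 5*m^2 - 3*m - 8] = -160*m^3 + 24*m^2 - 6*m + 10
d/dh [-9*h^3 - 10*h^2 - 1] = h*(-27*h - 20)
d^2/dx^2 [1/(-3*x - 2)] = -18/(3*x + 2)^3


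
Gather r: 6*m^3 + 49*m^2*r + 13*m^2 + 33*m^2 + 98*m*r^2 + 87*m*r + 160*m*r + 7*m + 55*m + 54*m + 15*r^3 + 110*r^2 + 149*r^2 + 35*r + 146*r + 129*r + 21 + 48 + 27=6*m^3 + 46*m^2 + 116*m + 15*r^3 + r^2*(98*m + 259) + r*(49*m^2 + 247*m + 310) + 96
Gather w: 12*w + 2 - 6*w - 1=6*w + 1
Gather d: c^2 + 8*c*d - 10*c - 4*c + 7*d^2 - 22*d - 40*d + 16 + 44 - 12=c^2 - 14*c + 7*d^2 + d*(8*c - 62) + 48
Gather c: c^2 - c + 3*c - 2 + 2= c^2 + 2*c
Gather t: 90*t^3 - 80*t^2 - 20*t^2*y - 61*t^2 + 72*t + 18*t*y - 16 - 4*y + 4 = 90*t^3 + t^2*(-20*y - 141) + t*(18*y + 72) - 4*y - 12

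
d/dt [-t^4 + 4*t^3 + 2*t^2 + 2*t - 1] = -4*t^3 + 12*t^2 + 4*t + 2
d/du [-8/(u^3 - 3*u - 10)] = 24*(u^2 - 1)/(-u^3 + 3*u + 10)^2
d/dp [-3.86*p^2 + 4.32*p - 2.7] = 4.32 - 7.72*p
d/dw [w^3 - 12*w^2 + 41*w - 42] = 3*w^2 - 24*w + 41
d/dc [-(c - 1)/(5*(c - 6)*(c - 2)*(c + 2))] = (2*c^3 - 9*c^2 + 12*c - 20)/(5*(c^6 - 12*c^5 + 28*c^4 + 96*c^3 - 272*c^2 - 192*c + 576))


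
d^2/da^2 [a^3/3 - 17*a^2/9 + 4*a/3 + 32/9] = 2*a - 34/9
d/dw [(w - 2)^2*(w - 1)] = (w - 2)*(3*w - 4)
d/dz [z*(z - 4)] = 2*z - 4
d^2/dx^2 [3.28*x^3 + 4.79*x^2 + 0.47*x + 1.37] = 19.68*x + 9.58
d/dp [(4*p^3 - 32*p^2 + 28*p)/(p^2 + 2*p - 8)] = 4*(p^4 + 4*p^3 - 47*p^2 + 128*p - 56)/(p^4 + 4*p^3 - 12*p^2 - 32*p + 64)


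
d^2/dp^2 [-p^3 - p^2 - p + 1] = -6*p - 2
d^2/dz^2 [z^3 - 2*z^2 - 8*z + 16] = 6*z - 4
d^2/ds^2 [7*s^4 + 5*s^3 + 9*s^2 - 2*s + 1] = 84*s^2 + 30*s + 18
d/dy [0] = 0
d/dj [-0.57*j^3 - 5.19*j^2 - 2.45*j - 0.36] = -1.71*j^2 - 10.38*j - 2.45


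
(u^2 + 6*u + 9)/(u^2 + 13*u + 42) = (u^2 + 6*u + 9)/(u^2 + 13*u + 42)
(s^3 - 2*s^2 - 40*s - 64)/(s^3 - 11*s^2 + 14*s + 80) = (s + 4)/(s - 5)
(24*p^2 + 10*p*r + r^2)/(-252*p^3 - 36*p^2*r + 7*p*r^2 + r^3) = (-4*p - r)/(42*p^2 - p*r - r^2)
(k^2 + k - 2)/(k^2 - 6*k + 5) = (k + 2)/(k - 5)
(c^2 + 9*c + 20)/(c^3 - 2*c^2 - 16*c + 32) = (c + 5)/(c^2 - 6*c + 8)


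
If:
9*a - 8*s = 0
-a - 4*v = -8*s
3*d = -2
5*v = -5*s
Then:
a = 0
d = -2/3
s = 0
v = 0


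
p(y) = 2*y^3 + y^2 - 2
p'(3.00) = 60.00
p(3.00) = 61.00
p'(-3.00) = 48.00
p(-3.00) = -47.00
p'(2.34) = 37.53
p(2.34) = 29.10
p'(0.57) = 3.09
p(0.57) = -1.30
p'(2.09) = 30.39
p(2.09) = 20.63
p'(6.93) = 302.01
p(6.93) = 711.65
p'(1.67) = 20.07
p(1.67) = 10.10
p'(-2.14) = 23.20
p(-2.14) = -17.02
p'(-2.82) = 42.07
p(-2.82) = -38.90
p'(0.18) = 0.55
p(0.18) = -1.96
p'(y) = 6*y^2 + 2*y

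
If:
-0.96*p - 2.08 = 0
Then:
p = -2.17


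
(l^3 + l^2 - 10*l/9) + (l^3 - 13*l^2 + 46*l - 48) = 2*l^3 - 12*l^2 + 404*l/9 - 48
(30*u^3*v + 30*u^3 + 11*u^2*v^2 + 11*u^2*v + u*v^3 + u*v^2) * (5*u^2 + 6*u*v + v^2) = 150*u^5*v + 150*u^5 + 235*u^4*v^2 + 235*u^4*v + 101*u^3*v^3 + 101*u^3*v^2 + 17*u^2*v^4 + 17*u^2*v^3 + u*v^5 + u*v^4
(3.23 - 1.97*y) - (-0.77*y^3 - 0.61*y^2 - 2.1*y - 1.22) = 0.77*y^3 + 0.61*y^2 + 0.13*y + 4.45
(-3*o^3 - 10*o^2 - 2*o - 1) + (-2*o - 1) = -3*o^3 - 10*o^2 - 4*o - 2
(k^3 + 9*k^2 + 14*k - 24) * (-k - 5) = -k^4 - 14*k^3 - 59*k^2 - 46*k + 120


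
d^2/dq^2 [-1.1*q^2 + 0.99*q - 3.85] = -2.20000000000000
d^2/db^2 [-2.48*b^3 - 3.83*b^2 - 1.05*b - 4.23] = -14.88*b - 7.66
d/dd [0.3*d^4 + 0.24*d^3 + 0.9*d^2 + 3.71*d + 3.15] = 1.2*d^3 + 0.72*d^2 + 1.8*d + 3.71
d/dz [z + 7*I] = 1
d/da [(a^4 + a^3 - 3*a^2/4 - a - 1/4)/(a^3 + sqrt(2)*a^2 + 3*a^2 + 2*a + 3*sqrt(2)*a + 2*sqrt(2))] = (4*a^4 + 8*sqrt(2)*a^3 + 16*a^3 + 3*a^2 + 24*sqrt(2)*a^2 + 2*a - 5*sqrt(2) + 2)/(4*(a^4 + 2*sqrt(2)*a^3 + 4*a^3 + 6*a^2 + 8*sqrt(2)*a^2 + 8*a + 8*sqrt(2)*a + 8))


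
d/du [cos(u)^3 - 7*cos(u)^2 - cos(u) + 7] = (-3*cos(u)^2 + 14*cos(u) + 1)*sin(u)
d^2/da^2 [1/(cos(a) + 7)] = (sin(a)^2 + 7*cos(a) + 1)/(cos(a) + 7)^3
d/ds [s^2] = 2*s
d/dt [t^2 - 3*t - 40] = 2*t - 3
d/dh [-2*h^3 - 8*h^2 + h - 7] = -6*h^2 - 16*h + 1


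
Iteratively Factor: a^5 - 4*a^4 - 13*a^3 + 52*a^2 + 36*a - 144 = (a - 3)*(a^4 - a^3 - 16*a^2 + 4*a + 48) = (a - 3)*(a + 3)*(a^3 - 4*a^2 - 4*a + 16) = (a - 3)*(a - 2)*(a + 3)*(a^2 - 2*a - 8) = (a - 4)*(a - 3)*(a - 2)*(a + 3)*(a + 2)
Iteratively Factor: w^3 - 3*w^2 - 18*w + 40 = (w - 5)*(w^2 + 2*w - 8) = (w - 5)*(w - 2)*(w + 4)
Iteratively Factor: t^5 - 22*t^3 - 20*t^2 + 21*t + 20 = (t + 1)*(t^4 - t^3 - 21*t^2 + t + 20) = (t + 1)^2*(t^3 - 2*t^2 - 19*t + 20) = (t - 5)*(t + 1)^2*(t^2 + 3*t - 4) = (t - 5)*(t - 1)*(t + 1)^2*(t + 4)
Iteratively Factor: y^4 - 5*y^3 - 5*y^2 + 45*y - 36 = (y - 4)*(y^3 - y^2 - 9*y + 9) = (y - 4)*(y - 1)*(y^2 - 9) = (y - 4)*(y - 1)*(y + 3)*(y - 3)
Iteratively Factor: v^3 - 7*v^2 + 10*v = (v - 5)*(v^2 - 2*v) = (v - 5)*(v - 2)*(v)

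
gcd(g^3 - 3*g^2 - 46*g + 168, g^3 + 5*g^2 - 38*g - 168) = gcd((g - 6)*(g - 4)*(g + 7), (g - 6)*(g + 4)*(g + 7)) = g^2 + g - 42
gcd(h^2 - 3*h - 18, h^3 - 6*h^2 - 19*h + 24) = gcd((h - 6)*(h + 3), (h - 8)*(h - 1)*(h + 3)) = h + 3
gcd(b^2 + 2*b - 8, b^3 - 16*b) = b + 4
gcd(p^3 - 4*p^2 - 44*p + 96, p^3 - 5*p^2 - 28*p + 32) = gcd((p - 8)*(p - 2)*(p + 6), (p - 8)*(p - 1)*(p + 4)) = p - 8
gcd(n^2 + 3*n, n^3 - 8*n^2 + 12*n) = n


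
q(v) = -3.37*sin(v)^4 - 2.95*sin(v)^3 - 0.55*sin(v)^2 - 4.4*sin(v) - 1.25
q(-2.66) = 0.81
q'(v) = -13.48*sin(v)^3*cos(v) - 8.85*sin(v)^2*cos(v) - 1.1*sin(v)*cos(v) - 4.4*cos(v)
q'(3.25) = 4.34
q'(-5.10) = -8.96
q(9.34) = -1.63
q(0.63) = -5.04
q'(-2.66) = 3.94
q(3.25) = -0.78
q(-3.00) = -0.63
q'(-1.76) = -0.17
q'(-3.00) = 4.34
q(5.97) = 0.11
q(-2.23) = 2.03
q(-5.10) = -10.61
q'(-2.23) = 1.47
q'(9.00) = 6.65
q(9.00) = -3.46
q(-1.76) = 2.20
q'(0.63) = -8.79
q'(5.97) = -4.29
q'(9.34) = 4.55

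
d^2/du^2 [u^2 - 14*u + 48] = 2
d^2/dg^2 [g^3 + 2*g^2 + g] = 6*g + 4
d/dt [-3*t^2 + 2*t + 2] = 2 - 6*t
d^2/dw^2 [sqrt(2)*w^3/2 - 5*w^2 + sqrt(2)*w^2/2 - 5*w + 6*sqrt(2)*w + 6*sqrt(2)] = 3*sqrt(2)*w - 10 + sqrt(2)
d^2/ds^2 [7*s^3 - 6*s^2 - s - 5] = 42*s - 12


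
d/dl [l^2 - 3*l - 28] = 2*l - 3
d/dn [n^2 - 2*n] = 2*n - 2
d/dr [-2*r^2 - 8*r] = -4*r - 8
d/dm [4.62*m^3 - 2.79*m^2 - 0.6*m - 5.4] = 13.86*m^2 - 5.58*m - 0.6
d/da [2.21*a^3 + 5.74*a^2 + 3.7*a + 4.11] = 6.63*a^2 + 11.48*a + 3.7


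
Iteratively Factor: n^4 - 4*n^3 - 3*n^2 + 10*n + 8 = (n + 1)*(n^3 - 5*n^2 + 2*n + 8) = (n - 4)*(n + 1)*(n^2 - n - 2) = (n - 4)*(n + 1)^2*(n - 2)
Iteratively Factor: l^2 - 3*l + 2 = (l - 1)*(l - 2)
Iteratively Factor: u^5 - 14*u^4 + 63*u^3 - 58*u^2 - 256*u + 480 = (u - 4)*(u^4 - 10*u^3 + 23*u^2 + 34*u - 120) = (u - 4)*(u + 2)*(u^3 - 12*u^2 + 47*u - 60) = (u - 5)*(u - 4)*(u + 2)*(u^2 - 7*u + 12) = (u - 5)*(u - 4)^2*(u + 2)*(u - 3)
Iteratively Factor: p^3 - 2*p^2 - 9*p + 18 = (p - 2)*(p^2 - 9) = (p - 3)*(p - 2)*(p + 3)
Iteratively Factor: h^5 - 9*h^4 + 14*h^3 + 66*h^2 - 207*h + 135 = (h - 3)*(h^4 - 6*h^3 - 4*h^2 + 54*h - 45) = (h - 5)*(h - 3)*(h^3 - h^2 - 9*h + 9) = (h - 5)*(h - 3)*(h + 3)*(h^2 - 4*h + 3) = (h - 5)*(h - 3)*(h - 1)*(h + 3)*(h - 3)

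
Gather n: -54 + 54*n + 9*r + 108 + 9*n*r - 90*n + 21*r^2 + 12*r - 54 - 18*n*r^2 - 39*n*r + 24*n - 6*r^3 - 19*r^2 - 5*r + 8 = n*(-18*r^2 - 30*r - 12) - 6*r^3 + 2*r^2 + 16*r + 8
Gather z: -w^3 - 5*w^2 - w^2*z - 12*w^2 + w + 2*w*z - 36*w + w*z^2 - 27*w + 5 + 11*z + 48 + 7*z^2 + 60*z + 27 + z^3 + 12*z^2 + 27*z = -w^3 - 17*w^2 - 62*w + z^3 + z^2*(w + 19) + z*(-w^2 + 2*w + 98) + 80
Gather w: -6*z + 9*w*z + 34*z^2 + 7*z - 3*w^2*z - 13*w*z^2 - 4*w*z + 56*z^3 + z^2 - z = -3*w^2*z + w*(-13*z^2 + 5*z) + 56*z^3 + 35*z^2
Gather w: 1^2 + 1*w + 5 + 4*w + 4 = 5*w + 10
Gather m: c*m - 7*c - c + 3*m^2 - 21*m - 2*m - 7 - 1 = -8*c + 3*m^2 + m*(c - 23) - 8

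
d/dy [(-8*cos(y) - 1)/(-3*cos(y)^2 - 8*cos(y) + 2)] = 6*(4*cos(y)^2 + cos(y) + 4)*sin(y)/(-3*sin(y)^2 + 8*cos(y) + 1)^2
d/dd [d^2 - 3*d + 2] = 2*d - 3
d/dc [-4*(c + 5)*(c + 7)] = -8*c - 48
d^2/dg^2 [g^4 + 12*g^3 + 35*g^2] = 12*g^2 + 72*g + 70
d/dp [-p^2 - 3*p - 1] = -2*p - 3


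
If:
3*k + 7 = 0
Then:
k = -7/3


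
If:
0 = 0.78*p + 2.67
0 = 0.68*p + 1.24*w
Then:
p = -3.42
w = 1.88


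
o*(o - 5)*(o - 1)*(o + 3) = o^4 - 3*o^3 - 13*o^2 + 15*o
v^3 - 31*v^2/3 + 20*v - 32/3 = (v - 8)*(v - 4/3)*(v - 1)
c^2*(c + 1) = c^3 + c^2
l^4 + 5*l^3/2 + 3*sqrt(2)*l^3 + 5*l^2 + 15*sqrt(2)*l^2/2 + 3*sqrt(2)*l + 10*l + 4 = (l + 1/2)*(l + 2)*(l + sqrt(2))*(l + 2*sqrt(2))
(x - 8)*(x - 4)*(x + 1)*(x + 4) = x^4 - 7*x^3 - 24*x^2 + 112*x + 128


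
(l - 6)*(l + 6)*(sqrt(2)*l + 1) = sqrt(2)*l^3 + l^2 - 36*sqrt(2)*l - 36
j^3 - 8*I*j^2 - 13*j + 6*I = (j - 6*I)*(j - I)^2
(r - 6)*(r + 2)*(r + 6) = r^3 + 2*r^2 - 36*r - 72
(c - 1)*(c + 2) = c^2 + c - 2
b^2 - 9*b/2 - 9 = (b - 6)*(b + 3/2)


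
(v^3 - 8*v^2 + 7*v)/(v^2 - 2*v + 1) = v*(v - 7)/(v - 1)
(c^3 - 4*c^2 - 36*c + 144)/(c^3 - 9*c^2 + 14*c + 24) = (c + 6)/(c + 1)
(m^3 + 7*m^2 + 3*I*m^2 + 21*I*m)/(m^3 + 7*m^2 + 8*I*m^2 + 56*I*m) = (m + 3*I)/(m + 8*I)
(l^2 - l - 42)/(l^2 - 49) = (l + 6)/(l + 7)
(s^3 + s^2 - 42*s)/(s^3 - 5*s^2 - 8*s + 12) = s*(s + 7)/(s^2 + s - 2)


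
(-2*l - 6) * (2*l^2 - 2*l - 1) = -4*l^3 - 8*l^2 + 14*l + 6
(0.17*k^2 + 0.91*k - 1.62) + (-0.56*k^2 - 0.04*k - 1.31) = -0.39*k^2 + 0.87*k - 2.93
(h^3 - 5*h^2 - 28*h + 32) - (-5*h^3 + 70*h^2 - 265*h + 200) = 6*h^3 - 75*h^2 + 237*h - 168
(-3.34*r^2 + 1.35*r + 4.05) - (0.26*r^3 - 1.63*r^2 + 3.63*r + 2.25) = -0.26*r^3 - 1.71*r^2 - 2.28*r + 1.8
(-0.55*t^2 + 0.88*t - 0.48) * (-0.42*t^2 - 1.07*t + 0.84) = 0.231*t^4 + 0.2189*t^3 - 1.202*t^2 + 1.2528*t - 0.4032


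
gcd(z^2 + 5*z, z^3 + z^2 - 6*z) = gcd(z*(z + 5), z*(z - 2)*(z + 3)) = z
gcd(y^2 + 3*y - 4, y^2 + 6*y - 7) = y - 1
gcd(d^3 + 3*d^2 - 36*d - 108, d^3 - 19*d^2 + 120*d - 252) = d - 6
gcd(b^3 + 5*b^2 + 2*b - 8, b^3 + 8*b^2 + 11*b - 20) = b^2 + 3*b - 4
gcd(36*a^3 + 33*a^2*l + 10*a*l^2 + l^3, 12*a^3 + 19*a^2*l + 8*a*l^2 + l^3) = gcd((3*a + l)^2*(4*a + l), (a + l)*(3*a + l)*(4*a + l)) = 12*a^2 + 7*a*l + l^2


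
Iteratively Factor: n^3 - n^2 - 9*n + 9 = (n + 3)*(n^2 - 4*n + 3) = (n - 1)*(n + 3)*(n - 3)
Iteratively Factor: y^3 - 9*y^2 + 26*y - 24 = (y - 3)*(y^2 - 6*y + 8) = (y - 4)*(y - 3)*(y - 2)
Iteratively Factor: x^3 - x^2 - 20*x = (x - 5)*(x^2 + 4*x) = x*(x - 5)*(x + 4)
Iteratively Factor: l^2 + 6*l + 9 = (l + 3)*(l + 3)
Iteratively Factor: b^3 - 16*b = (b)*(b^2 - 16) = b*(b - 4)*(b + 4)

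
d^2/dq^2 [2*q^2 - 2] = 4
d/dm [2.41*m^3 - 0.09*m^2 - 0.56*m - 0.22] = 7.23*m^2 - 0.18*m - 0.56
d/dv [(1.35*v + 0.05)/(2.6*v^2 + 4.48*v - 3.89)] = (3.51*v^2 + 6.048*v - (1.35*v + 0.05)*(5.2*v + 4.48) - 5.2515)/(2.6*v^2 + 4.48*v - 3.89)^2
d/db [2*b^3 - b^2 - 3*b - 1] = 6*b^2 - 2*b - 3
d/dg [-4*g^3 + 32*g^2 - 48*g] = -12*g^2 + 64*g - 48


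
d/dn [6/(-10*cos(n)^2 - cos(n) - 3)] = -6*(20*cos(n) + 1)*sin(n)/(10*cos(n)^2 + cos(n) + 3)^2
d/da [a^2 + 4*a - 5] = 2*a + 4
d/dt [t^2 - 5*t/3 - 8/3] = 2*t - 5/3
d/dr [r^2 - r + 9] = 2*r - 1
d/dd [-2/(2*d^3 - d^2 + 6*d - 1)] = 4*(3*d^2 - d + 3)/(2*d^3 - d^2 + 6*d - 1)^2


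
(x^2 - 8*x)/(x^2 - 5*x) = (x - 8)/(x - 5)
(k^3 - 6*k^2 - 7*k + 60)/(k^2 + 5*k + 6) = (k^2 - 9*k + 20)/(k + 2)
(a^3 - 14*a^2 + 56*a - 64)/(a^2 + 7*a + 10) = (a^3 - 14*a^2 + 56*a - 64)/(a^2 + 7*a + 10)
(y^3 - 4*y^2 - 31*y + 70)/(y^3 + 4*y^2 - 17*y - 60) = (y^2 - 9*y + 14)/(y^2 - y - 12)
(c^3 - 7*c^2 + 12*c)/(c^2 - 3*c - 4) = c*(c - 3)/(c + 1)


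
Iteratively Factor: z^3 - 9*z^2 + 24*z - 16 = (z - 4)*(z^2 - 5*z + 4) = (z - 4)^2*(z - 1)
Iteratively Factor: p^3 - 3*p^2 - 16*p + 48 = (p - 4)*(p^2 + p - 12) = (p - 4)*(p - 3)*(p + 4)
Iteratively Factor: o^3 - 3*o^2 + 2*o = (o - 1)*(o^2 - 2*o) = (o - 2)*(o - 1)*(o)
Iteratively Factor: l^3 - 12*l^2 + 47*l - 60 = (l - 3)*(l^2 - 9*l + 20) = (l - 5)*(l - 3)*(l - 4)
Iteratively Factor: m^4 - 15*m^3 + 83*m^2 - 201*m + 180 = (m - 3)*(m^3 - 12*m^2 + 47*m - 60) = (m - 3)^2*(m^2 - 9*m + 20) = (m - 5)*(m - 3)^2*(m - 4)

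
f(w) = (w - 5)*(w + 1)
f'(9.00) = 14.00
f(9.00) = 40.00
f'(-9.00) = -22.00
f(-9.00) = 112.00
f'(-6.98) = -17.96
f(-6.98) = 71.64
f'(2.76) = 1.52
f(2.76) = -8.42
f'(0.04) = -3.92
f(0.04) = -5.16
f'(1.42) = -1.16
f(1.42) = -8.66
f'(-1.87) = -7.74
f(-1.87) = 5.98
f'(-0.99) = -5.98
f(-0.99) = -0.06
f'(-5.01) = -14.02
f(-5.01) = 40.14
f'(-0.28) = -4.56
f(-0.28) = -3.80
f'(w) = 2*w - 4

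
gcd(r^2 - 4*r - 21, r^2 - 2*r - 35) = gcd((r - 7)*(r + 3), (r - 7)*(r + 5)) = r - 7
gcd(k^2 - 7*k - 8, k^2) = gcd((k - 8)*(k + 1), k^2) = 1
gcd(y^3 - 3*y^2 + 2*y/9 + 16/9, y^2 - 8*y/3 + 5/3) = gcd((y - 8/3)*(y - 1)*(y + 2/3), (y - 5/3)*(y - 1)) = y - 1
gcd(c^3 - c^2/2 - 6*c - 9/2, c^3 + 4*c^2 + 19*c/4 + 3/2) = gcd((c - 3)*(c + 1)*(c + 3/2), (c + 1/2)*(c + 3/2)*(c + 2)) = c + 3/2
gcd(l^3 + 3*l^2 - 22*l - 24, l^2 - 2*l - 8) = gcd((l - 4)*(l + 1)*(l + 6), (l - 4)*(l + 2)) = l - 4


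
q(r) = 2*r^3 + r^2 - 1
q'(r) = 6*r^2 + 2*r = 2*r*(3*r + 1)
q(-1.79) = -9.27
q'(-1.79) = 15.64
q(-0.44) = -0.98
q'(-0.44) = 0.28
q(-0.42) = -0.97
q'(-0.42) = 0.22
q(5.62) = 385.59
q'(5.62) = 200.75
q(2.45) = 34.41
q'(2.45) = 40.92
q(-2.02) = -13.40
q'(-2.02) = 20.44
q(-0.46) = -0.98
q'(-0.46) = 0.35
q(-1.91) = -11.29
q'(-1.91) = 18.07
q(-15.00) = -6526.00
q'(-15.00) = 1320.00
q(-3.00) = -46.00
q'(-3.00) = 48.00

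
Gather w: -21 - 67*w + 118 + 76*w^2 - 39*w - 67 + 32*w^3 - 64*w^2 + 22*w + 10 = 32*w^3 + 12*w^2 - 84*w + 40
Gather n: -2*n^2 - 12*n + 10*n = -2*n^2 - 2*n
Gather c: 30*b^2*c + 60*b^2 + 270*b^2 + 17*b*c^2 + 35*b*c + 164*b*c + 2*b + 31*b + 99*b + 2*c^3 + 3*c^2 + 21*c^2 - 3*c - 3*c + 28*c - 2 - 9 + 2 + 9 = 330*b^2 + 132*b + 2*c^3 + c^2*(17*b + 24) + c*(30*b^2 + 199*b + 22)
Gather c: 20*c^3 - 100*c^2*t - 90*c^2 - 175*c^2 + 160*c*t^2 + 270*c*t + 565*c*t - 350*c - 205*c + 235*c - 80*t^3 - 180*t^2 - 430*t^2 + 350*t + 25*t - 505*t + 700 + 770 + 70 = 20*c^3 + c^2*(-100*t - 265) + c*(160*t^2 + 835*t - 320) - 80*t^3 - 610*t^2 - 130*t + 1540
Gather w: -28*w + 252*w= 224*w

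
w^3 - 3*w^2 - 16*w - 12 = (w - 6)*(w + 1)*(w + 2)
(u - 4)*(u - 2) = u^2 - 6*u + 8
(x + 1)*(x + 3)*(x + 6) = x^3 + 10*x^2 + 27*x + 18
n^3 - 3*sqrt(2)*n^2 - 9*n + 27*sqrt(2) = (n - 3)*(n + 3)*(n - 3*sqrt(2))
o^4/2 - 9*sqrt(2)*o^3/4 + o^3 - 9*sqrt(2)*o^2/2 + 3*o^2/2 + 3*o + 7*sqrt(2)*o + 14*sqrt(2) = (o/2 + 1)*(o - 7*sqrt(2)/2)*(o - 2*sqrt(2))*(o + sqrt(2))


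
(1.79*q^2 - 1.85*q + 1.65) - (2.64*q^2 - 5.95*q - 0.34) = -0.85*q^2 + 4.1*q + 1.99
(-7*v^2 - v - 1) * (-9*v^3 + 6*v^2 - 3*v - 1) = 63*v^5 - 33*v^4 + 24*v^3 + 4*v^2 + 4*v + 1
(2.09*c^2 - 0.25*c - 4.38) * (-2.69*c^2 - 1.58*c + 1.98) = -5.6221*c^4 - 2.6297*c^3 + 16.3154*c^2 + 6.4254*c - 8.6724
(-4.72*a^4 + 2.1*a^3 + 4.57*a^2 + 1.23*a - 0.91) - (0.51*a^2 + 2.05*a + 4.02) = -4.72*a^4 + 2.1*a^3 + 4.06*a^2 - 0.82*a - 4.93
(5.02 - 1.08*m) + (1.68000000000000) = 6.7 - 1.08*m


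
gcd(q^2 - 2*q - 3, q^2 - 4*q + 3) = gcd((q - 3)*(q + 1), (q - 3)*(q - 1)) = q - 3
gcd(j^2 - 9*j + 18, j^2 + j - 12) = j - 3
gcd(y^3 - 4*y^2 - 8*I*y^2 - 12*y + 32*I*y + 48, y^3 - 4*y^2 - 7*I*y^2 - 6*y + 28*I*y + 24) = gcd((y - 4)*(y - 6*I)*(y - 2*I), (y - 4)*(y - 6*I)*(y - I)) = y^2 + y*(-4 - 6*I) + 24*I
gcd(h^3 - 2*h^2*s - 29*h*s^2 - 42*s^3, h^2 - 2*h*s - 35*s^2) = -h + 7*s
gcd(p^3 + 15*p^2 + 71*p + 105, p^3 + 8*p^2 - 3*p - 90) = p + 5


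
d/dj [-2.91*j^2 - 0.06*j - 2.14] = -5.82*j - 0.06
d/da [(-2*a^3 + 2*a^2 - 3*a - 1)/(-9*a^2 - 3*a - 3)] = (6*a^4 + 4*a^3 - 5*a^2 - 10*a + 2)/(3*(9*a^4 + 6*a^3 + 7*a^2 + 2*a + 1))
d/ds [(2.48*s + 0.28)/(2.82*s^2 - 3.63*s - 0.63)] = (6.9936*s^2 - 9.0024*s - (2.48*s + 0.28)*(5.64*s - 3.63) - 1.5624)/(-2.82*s^2 + 3.63*s + 0.63)^2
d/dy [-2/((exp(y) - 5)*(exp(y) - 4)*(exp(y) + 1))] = ((exp(y) - 5)*(exp(y) - 4) + (exp(y) - 5)*(exp(y) + 1) + (exp(y) - 4)*(exp(y) + 1))/(2*(exp(y) - 5)^2*(exp(y) - 4)^2*cosh(y/2)^2)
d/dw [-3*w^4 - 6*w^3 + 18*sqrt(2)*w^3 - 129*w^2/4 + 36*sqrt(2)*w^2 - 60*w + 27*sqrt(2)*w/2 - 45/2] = -12*w^3 - 18*w^2 + 54*sqrt(2)*w^2 - 129*w/2 + 72*sqrt(2)*w - 60 + 27*sqrt(2)/2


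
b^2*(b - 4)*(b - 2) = b^4 - 6*b^3 + 8*b^2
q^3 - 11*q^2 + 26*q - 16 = (q - 8)*(q - 2)*(q - 1)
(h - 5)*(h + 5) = h^2 - 25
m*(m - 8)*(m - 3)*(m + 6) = m^4 - 5*m^3 - 42*m^2 + 144*m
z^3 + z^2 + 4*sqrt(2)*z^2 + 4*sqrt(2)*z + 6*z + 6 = (z + 1)*(z + sqrt(2))*(z + 3*sqrt(2))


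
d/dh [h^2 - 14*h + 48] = 2*h - 14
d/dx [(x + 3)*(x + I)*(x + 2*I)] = 3*x^2 + 6*x*(1 + I) - 2 + 9*I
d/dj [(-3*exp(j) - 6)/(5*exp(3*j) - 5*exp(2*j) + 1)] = (15*(exp(j) + 2)*(3*exp(j) - 2)*exp(j) - 15*exp(3*j) + 15*exp(2*j) - 3)*exp(j)/(5*exp(3*j) - 5*exp(2*j) + 1)^2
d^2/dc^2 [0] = 0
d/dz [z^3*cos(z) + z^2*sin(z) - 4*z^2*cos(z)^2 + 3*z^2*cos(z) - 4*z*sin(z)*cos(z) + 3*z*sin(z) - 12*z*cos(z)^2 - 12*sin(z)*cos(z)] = -z^3*sin(z) - 3*z^2*sin(z) + 4*z^2*sin(2*z) + 4*z^2*cos(z) + 2*z*sin(z) + 12*z*sin(2*z) + 9*z*cos(z) - 8*z*cos(2*z) - 4*z + 3*sin(z) - 2*sin(2*z) - 18*cos(2*z) - 6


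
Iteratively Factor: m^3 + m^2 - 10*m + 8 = (m + 4)*(m^2 - 3*m + 2) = (m - 2)*(m + 4)*(m - 1)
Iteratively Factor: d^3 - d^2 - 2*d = (d + 1)*(d^2 - 2*d) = (d - 2)*(d + 1)*(d)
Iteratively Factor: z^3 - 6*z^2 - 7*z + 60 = (z - 5)*(z^2 - z - 12) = (z - 5)*(z - 4)*(z + 3)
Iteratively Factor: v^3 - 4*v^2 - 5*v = (v - 5)*(v^2 + v) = (v - 5)*(v + 1)*(v)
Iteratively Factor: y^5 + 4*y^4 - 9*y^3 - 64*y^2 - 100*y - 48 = (y + 1)*(y^4 + 3*y^3 - 12*y^2 - 52*y - 48) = (y - 4)*(y + 1)*(y^3 + 7*y^2 + 16*y + 12) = (y - 4)*(y + 1)*(y + 3)*(y^2 + 4*y + 4) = (y - 4)*(y + 1)*(y + 2)*(y + 3)*(y + 2)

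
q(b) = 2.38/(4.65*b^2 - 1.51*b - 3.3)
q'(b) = 2.38*(1.51 - 9.3*b)/(4.65*b^2 - 1.51*b - 3.3)^2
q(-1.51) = 0.25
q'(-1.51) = 0.40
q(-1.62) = 0.21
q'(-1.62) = 0.31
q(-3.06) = 0.05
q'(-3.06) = 0.04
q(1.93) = 0.21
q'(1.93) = -0.32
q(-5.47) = 0.02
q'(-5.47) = 0.01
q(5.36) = 0.02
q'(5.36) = -0.01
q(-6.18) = 0.01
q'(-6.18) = 0.00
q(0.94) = -3.90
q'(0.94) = -46.16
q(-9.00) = 0.01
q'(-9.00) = 0.00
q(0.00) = -0.72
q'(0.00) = 0.33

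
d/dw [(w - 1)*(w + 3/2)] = 2*w + 1/2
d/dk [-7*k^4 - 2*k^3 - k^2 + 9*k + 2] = -28*k^3 - 6*k^2 - 2*k + 9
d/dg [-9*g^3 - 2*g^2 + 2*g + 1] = -27*g^2 - 4*g + 2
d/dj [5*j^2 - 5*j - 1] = 10*j - 5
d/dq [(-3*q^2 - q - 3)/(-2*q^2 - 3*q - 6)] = (7*q^2 + 24*q - 3)/(4*q^4 + 12*q^3 + 33*q^2 + 36*q + 36)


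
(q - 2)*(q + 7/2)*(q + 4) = q^3 + 11*q^2/2 - q - 28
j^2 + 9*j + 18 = (j + 3)*(j + 6)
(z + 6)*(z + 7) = z^2 + 13*z + 42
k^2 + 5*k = k*(k + 5)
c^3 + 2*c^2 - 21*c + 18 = (c - 3)*(c - 1)*(c + 6)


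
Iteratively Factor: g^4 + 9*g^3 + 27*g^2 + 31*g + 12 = (g + 1)*(g^3 + 8*g^2 + 19*g + 12) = (g + 1)*(g + 4)*(g^2 + 4*g + 3) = (g + 1)*(g + 3)*(g + 4)*(g + 1)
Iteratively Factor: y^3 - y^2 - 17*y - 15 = (y - 5)*(y^2 + 4*y + 3) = (y - 5)*(y + 1)*(y + 3)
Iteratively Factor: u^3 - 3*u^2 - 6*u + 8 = (u - 1)*(u^2 - 2*u - 8) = (u - 4)*(u - 1)*(u + 2)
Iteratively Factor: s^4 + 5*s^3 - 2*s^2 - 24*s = (s + 4)*(s^3 + s^2 - 6*s) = (s - 2)*(s + 4)*(s^2 + 3*s) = (s - 2)*(s + 3)*(s + 4)*(s)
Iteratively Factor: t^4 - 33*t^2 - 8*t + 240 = (t + 4)*(t^3 - 4*t^2 - 17*t + 60) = (t + 4)^2*(t^2 - 8*t + 15) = (t - 3)*(t + 4)^2*(t - 5)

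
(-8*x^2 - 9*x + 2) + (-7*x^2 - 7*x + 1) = -15*x^2 - 16*x + 3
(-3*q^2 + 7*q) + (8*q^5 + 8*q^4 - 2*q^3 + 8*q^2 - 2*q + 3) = 8*q^5 + 8*q^4 - 2*q^3 + 5*q^2 + 5*q + 3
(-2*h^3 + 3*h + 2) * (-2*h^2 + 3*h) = 4*h^5 - 6*h^4 - 6*h^3 + 5*h^2 + 6*h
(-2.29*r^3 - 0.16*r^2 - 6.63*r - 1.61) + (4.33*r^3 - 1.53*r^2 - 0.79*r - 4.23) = 2.04*r^3 - 1.69*r^2 - 7.42*r - 5.84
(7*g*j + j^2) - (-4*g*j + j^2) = 11*g*j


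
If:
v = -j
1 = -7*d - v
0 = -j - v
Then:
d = -v/7 - 1/7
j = -v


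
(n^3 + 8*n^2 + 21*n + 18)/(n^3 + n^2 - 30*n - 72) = (n^2 + 5*n + 6)/(n^2 - 2*n - 24)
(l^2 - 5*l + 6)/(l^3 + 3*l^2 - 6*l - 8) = (l - 3)/(l^2 + 5*l + 4)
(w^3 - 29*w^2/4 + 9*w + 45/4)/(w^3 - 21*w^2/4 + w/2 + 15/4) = (w - 3)/(w - 1)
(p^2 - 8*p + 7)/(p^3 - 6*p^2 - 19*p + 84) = (p - 1)/(p^2 + p - 12)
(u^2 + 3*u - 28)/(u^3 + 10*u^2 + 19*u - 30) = (u^2 + 3*u - 28)/(u^3 + 10*u^2 + 19*u - 30)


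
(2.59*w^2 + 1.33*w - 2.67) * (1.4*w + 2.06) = 3.626*w^3 + 7.1974*w^2 - 0.998199999999999*w - 5.5002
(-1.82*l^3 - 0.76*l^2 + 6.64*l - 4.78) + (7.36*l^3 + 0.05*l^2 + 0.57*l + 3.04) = 5.54*l^3 - 0.71*l^2 + 7.21*l - 1.74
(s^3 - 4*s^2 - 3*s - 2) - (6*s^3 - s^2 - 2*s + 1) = -5*s^3 - 3*s^2 - s - 3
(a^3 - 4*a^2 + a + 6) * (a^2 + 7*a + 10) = a^5 + 3*a^4 - 17*a^3 - 27*a^2 + 52*a + 60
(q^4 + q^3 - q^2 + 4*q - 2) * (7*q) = 7*q^5 + 7*q^4 - 7*q^3 + 28*q^2 - 14*q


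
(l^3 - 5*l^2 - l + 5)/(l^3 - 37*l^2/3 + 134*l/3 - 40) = 3*(l^2 - 1)/(3*l^2 - 22*l + 24)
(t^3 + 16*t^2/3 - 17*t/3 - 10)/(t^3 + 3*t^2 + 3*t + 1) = (t^2 + 13*t/3 - 10)/(t^2 + 2*t + 1)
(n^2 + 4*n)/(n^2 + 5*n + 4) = n/(n + 1)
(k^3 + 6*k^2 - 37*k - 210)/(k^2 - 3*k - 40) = (k^2 + k - 42)/(k - 8)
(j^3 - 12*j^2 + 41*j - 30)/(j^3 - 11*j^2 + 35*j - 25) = (j - 6)/(j - 5)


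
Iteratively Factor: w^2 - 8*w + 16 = (w - 4)*(w - 4)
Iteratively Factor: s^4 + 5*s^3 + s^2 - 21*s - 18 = (s + 3)*(s^3 + 2*s^2 - 5*s - 6) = (s + 1)*(s + 3)*(s^2 + s - 6) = (s - 2)*(s + 1)*(s + 3)*(s + 3)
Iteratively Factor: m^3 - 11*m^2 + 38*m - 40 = (m - 4)*(m^2 - 7*m + 10) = (m - 5)*(m - 4)*(m - 2)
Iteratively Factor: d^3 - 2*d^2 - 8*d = (d)*(d^2 - 2*d - 8) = d*(d + 2)*(d - 4)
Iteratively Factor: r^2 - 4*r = (r - 4)*(r)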